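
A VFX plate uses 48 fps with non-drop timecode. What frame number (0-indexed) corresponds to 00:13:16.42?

38250

Total seconds to the label: (0 × 3600 + 13 × 60 + 16) = 796.
Frame index = 796 × 48 + 42 = 38250.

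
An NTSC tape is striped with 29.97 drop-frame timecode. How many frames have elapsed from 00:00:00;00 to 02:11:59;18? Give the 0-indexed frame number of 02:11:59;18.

237352

Complete 10-minute blocks: 13, each 17982 frames → 233766.
Remaining 1 whole minute in the current block: 1800 + 0 × 1798 = 1800 frames.
Within the current minute: 59 × 30 + 18 − 2 = 1786 (labels ;00/;01 skipped at this minute). Total = 233766 + 1800 + 1786 = 237352.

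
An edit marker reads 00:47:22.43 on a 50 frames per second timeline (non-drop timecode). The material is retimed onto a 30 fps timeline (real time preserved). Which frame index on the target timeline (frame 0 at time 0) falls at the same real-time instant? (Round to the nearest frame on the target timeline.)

Source frame index: (0×3600 + 47×60 + 22) × 50 + 43 = 142143.
Real time: 142143 / (50) = 142143/50 s.
Target frame: (142143/50) × (30) = 426429/5 ≈ 85285.800 → 85286.

frame 85286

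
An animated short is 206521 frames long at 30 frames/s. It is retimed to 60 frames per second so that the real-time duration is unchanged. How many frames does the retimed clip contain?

413042 frames

Frames at target rate = 206521 × (60) / (30) = 413042.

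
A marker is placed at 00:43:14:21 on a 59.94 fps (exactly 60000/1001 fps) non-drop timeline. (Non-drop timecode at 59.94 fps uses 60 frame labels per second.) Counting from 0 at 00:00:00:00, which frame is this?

155661

Total seconds to the label: (0 × 3600 + 43 × 60 + 14) = 2594.
Frame index = 2594 × 60 + 21 = 155661.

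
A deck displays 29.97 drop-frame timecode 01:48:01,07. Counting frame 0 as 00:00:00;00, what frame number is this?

Complete 10-minute blocks: 10, each 17982 frames → 179820.
Remaining 8 whole minutes in the current block: 1800 + 7 × 1798 = 14386 frames.
Within the current minute: 1 × 30 + 7 − 2 = 35 (labels ;00/;01 skipped at this minute). Total = 179820 + 14386 + 35 = 194241.

194241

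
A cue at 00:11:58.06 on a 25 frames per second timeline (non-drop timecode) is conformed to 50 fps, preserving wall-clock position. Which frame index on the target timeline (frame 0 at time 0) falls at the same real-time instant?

frame 35912

Source frame index: (0×3600 + 11×60 + 58) × 25 + 6 = 17956.
Real time: 17956 / (25) = 17956/25 s.
Target frame: (17956/25) × (50) = 35912.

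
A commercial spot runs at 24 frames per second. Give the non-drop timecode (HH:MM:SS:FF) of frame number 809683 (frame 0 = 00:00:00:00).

09:22:16:19

809683 ÷ 24 = 33736 full seconds, remainder 19 frames.
33736 s = 9 h 22 min 16 s.
Timecode: 09:22:16:19.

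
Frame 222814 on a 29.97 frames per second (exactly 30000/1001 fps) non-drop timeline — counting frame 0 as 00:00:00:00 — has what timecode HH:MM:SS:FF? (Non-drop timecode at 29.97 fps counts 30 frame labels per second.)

02:03:47:04

222814 ÷ 30 = 7427 full seconds, remainder 4 frames.
7427 s = 2 h 3 min 47 s.
Timecode: 02:03:47:04.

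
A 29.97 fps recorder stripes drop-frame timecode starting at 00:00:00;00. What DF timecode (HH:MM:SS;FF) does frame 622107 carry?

05:45:57;19

Each 10-minute DF block holds 10 × 60 × 30 − 9 × 2 = 17982 frames. 622107 ÷ 17982 → 34 full blocks, remainder 10719.
Within the partial block the first minute is 1800 frames and each further minute 1798, so 5 further minute boundaries passed. Total skipped labels = 18 × 34 + 2 × 5 = 622.
Non-drop label index = 622107 + 622 = 622729; at 30 labels/s that is 05:45:57:19, i.e. DF 05:45:57;19.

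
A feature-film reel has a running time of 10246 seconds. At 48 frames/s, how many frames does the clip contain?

Frames = 10246 × 48 = 491808.

491808 frames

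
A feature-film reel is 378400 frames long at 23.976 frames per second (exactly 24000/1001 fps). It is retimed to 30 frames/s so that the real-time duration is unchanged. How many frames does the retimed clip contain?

473473 frames

Target frames = source frames × (target rate / source rate) = 378400 × (30)/(24000/1001) = 378400 × 1001/800 = 473473.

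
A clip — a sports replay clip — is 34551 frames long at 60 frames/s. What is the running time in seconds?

575.85 seconds

Running time = 34551 / (60) = 575.85 s.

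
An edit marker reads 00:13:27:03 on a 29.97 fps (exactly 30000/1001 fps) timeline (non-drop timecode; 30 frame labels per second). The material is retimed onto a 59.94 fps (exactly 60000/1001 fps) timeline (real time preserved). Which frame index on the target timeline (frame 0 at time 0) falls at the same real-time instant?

frame 48426

Source frame index: (0×3600 + 13×60 + 27) × 30 + 3 = 24213.
Real time: 24213 / (30000/1001) = 8079071/10000 s.
Target frame: (8079071/10000) × (60000/1001) = 48426.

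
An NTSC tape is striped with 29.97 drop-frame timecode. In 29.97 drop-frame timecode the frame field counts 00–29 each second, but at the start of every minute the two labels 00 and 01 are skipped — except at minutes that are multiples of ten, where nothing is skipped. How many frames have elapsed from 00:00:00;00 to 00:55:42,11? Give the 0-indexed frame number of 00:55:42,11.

Complete 10-minute blocks: 5, each 17982 frames → 89910.
Remaining 5 whole minutes in the current block: 1800 + 4 × 1798 = 8992 frames.
Within the current minute: 42 × 30 + 11 − 2 = 1269 (labels ;00/;01 skipped at this minute). Total = 89910 + 8992 + 1269 = 100171.

100171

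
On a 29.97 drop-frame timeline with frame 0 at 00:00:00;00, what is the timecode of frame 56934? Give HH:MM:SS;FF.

Ten DF minutes hold 17982 frames, so frame 56934 lies in block 3 (frames 53946–71927) with 2988 frames into that block.
The block's first minute is 1800 frames and the rest 1798 each; 2988 frames reaches minute 1, so 3 × 18 + 1 × 2 = 56 labels have been skipped so far.
Adding those back, label number 56934 + 56 = 56990 at 30 labels/s is 1899 s + 20 f = 0 h 31 min 39 s frame 20, i.e. 00:31:39;20.

00:31:39;20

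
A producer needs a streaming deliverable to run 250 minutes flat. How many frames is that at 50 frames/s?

250 min = 15000 s.
Frames = 15000 × 50 = 750000.

750000 frames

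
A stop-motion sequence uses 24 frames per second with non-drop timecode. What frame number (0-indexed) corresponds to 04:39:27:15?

Total seconds to the label: (4 × 3600 + 39 × 60 + 27) = 16767.
Frame index = 16767 × 24 + 15 = 402423.

frame 402423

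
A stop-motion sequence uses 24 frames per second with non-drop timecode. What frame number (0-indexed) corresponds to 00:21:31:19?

Total seconds to the label: (0 × 3600 + 21 × 60 + 31) = 1291.
Frame index = 1291 × 24 + 19 = 31003.

31003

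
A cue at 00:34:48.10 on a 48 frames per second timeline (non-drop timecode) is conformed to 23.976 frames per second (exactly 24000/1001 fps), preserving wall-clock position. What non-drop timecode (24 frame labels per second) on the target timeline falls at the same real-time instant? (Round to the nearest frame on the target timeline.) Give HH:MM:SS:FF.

00:34:46:03

Source frame index: (0×3600 + 34×60 + 48) × 48 + 10 = 100234.
Real time: 100234 / (48) = 50117/24 s.
Target frame: (50117/24) × (24000/1001) = 50117000/1001 ≈ 50066.933 → 50067.
At 24 labels/s: frame 50067 → 00:34:46:03.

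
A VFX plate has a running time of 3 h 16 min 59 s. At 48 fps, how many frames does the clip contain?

3 h 16 min 59 s = 11819 s.
Frames = 11819 × 48 = 567312.

567312 frames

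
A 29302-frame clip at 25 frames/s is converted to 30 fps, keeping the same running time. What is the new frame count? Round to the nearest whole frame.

35162 frames

Frames at target rate = 29302 × (30) / (25) = 175812/5 ≈ 35162.400.
Nearest whole frame: 35162.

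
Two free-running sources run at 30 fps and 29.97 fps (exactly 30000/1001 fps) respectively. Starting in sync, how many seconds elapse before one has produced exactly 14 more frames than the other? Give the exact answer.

7007/15 seconds

The gap grows by |30000/1001 − 30| = 30/1001 frames per second.
Time for a 14-frame gap: 14 ÷ (30/1001) = 7007/15 s.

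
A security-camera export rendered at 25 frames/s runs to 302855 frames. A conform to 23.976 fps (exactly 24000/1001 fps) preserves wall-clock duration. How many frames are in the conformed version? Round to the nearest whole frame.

290450 frames

Frames at target rate = 302855 × (24000/1001) / (25) = 41534400/143 ≈ 290450.350.
Nearest whole frame: 290450.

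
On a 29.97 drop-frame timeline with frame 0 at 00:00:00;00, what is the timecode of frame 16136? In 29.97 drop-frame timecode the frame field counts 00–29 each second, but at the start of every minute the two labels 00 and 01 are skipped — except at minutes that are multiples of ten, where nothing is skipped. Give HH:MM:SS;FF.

00:08:58;12

Ten DF minutes hold 17982 frames, so frame 16136 lies in block 0 (frames 0–17981) with 16136 frames into that block.
The block's first minute is 1800 frames and the rest 1798 each; 16136 frames reaches minute 8, so 0 × 18 + 8 × 2 = 16 labels have been skipped so far.
Adding those back, label number 16136 + 16 = 16152 at 30 labels/s is 538 s + 12 f = 0 h 8 min 58 s frame 12, i.e. 00:08:58;12.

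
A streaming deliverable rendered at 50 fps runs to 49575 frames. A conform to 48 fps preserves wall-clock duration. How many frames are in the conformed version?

Target frames = source frames × (target rate / source rate) = 49575 × (48)/(50) = 49575 × 24/25 = 47592.

47592 frames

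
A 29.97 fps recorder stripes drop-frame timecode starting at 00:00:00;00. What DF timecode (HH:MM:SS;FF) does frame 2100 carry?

00:01:10;02

Ten DF minutes hold 17982 frames, so frame 2100 lies in block 0 (frames 0–17981) with 2100 frames into that block.
The block's first minute is 1800 frames and the rest 1798 each; 2100 frames reaches minute 1, so 0 × 18 + 1 × 2 = 2 labels have been skipped so far.
Adding those back, label number 2100 + 2 = 2102 at 30 labels/s is 70 s + 2 f = 0 h 1 min 10 s frame 2, i.e. 00:01:10;02.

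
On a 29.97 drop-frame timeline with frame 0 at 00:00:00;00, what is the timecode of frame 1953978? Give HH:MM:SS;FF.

Each 10-minute DF block holds 10 × 60 × 30 − 9 × 2 = 17982 frames. 1953978 ÷ 17982 → 108 full blocks, remainder 11922.
Within the partial block the first minute is 1800 frames and each further minute 1798, so 6 further minute boundaries passed. Total skipped labels = 18 × 108 + 2 × 6 = 1956.
Non-drop label index = 1953978 + 1956 = 1955934; at 30 labels/s that is 18:06:37:24, i.e. DF 18:06:37;24.

18:06:37;24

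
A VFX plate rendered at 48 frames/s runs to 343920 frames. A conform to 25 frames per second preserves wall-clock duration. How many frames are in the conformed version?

Target frames = source frames × (target rate / source rate) = 343920 × (25)/(48) = 343920 × 25/48 = 179125.

179125 frames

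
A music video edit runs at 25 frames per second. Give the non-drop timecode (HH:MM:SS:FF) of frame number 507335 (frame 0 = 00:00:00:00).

05:38:13:10

507335 ÷ 25 = 20293 full seconds, remainder 10 frames.
20293 s = 5 h 38 min 13 s.
Timecode: 05:38:13:10.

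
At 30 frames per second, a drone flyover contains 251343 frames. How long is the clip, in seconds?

Running time = 251343 / (30) = 8378.1 s.

8378.1 seconds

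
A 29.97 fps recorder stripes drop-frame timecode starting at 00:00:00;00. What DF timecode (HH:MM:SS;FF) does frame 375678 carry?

03:28:55;04

Each 10-minute DF block holds 10 × 60 × 30 − 9 × 2 = 17982 frames. 375678 ÷ 17982 → 20 full blocks, remainder 16038.
Within the partial block the first minute is 1800 frames and each further minute 1798, so 8 further minute boundaries passed. Total skipped labels = 18 × 20 + 2 × 8 = 376.
Non-drop label index = 375678 + 376 = 376054; at 30 labels/s that is 03:28:55:04, i.e. DF 03:28:55;04.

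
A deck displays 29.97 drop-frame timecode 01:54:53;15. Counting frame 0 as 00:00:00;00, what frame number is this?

206599

As if non-drop at 30 labels/s: (1 × 3600 + 54 × 60 + 53) × 30 + 15 = 206805.
Minute boundaries passed: 114; those not divisible by 10: 114 − 11 = 103; dropped labels = 2 × 103 = 206.
Actual frame index = 206805 − 206 = 206599.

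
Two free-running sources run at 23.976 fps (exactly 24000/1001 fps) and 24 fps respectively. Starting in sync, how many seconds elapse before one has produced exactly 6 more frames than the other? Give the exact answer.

250.25 seconds

The gap grows by |24 − 24000/1001| = 24/1001 frames per second.
Time for a 6-frame gap: 6 ÷ (24/1001) = 250.25 s.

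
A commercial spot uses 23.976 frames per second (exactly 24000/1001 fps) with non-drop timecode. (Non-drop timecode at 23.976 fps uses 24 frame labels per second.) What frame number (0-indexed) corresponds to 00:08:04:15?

Total seconds to the label: (0 × 3600 + 8 × 60 + 4) = 484.
Frame index = 484 × 24 + 15 = 11631.

11631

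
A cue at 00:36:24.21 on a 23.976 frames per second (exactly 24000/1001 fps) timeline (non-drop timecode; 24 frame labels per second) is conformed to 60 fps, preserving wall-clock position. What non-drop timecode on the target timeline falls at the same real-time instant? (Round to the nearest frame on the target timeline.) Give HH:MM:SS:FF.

00:36:27:04

Source frame index: (0×3600 + 36×60 + 24) × 24 + 21 = 52437.
Real time: 52437 / (24000/1001) = 17496479/8000 s.
Target frame: (17496479/8000) × (60) = 52489437/400 ≈ 131223.592 → 131224.
At 60 labels/s: frame 131224 → 00:36:27:04.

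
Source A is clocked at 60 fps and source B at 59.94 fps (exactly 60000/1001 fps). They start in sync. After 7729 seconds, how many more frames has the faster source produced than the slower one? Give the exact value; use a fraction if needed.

A emits 60 × 7729 = 463740 frames; B emits 60000/1001 × 7729 = 463740000/1001.
Difference = 463740/1001 frames (≈ 463.2767); B is behind A.

463740/1001 frames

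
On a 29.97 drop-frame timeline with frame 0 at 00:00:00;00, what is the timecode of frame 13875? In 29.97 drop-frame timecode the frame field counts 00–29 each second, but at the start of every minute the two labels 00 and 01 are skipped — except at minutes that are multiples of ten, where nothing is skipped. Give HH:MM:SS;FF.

Each 10-minute DF block holds 10 × 60 × 30 − 9 × 2 = 17982 frames. 13875 ÷ 17982 → 0 full blocks, remainder 13875.
Within the partial block the first minute is 1800 frames and each further minute 1798, so 7 further minute boundaries passed. Total skipped labels = 18 × 0 + 2 × 7 = 14.
Non-drop label index = 13875 + 14 = 13889; at 30 labels/s that is 00:07:42:29, i.e. DF 00:07:42;29.

00:07:42;29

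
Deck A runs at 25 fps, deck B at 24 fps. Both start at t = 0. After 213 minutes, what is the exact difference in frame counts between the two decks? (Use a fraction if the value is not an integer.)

213 min = 12780 s.
A emits 25 × 12780 = 319500 frames; B emits 24 × 12780 = 306720.
Difference = 12780 frames; B is behind A.

12780 frames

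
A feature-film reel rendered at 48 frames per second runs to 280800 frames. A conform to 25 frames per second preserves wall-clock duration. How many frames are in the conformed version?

Target frames = source frames × (target rate / source rate) = 280800 × (25)/(48) = 280800 × 25/48 = 146250.

146250 frames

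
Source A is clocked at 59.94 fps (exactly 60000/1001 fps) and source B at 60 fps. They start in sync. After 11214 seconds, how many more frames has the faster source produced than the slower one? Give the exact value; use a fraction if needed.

96120/143 frames

A emits 60000/1001 × 11214 = 96120000/143 frames; B emits 60 × 11214 = 672840.
Difference = 96120/143 frames (≈ 672.1678); B is ahead of A.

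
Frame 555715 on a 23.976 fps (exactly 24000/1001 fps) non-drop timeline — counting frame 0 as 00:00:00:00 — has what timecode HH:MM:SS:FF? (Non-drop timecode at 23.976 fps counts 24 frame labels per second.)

555715 ÷ 24 = 23154 full seconds, remainder 19 frames.
23154 s = 6 h 25 min 54 s.
Timecode: 06:25:54:19.

06:25:54:19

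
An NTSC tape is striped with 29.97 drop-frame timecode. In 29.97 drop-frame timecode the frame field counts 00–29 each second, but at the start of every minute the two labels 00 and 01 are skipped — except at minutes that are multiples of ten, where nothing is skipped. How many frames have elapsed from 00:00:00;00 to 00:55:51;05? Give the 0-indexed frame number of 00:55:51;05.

Complete 10-minute blocks: 5, each 17982 frames → 89910.
Remaining 5 whole minutes in the current block: 1800 + 4 × 1798 = 8992 frames.
Within the current minute: 51 × 30 + 5 − 2 = 1533 (labels ;00/;01 skipped at this minute). Total = 89910 + 8992 + 1533 = 100435.

100435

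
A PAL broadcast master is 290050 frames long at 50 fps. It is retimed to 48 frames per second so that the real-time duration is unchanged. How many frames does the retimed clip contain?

Target frames = source frames × (target rate / source rate) = 290050 × (48)/(50) = 290050 × 24/25 = 278448.

278448 frames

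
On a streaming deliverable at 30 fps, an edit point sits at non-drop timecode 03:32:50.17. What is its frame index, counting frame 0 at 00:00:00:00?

Total seconds to the label: (3 × 3600 + 32 × 60 + 50) = 12770.
Frame index = 12770 × 30 + 17 = 383117.

383117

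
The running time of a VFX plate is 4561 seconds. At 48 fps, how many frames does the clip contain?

Frames = 4561 × 48 = 218928.

218928 frames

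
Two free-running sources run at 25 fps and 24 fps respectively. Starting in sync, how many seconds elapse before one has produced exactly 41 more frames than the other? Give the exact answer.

The gap grows by |24 − 25| = 1 frame per second.
Time for a 41-frame gap: 41 ÷ (1) = 41 s.

41 seconds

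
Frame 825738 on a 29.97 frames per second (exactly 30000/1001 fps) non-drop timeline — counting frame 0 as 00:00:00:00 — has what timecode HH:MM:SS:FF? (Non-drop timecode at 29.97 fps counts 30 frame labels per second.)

825738 ÷ 30 = 27524 full seconds, remainder 18 frames.
27524 s = 7 h 38 min 44 s.
Timecode: 07:38:44:18.

07:38:44:18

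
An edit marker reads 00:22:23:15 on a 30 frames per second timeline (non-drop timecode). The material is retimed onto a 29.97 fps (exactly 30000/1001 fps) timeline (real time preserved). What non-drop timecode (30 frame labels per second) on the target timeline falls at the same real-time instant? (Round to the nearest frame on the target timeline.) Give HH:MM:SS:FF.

Source frame index: (0×3600 + 22×60 + 23) × 30 + 15 = 40305.
Real time: 40305 / (30) = 2687/2 s.
Target frame: (2687/2) × (30000/1001) = 40305000/1001 ≈ 40264.735 → 40265.
At 30 labels/s: frame 40265 → 00:22:22:05.

00:22:22:05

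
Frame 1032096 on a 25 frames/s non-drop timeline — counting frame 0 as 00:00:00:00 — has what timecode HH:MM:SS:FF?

11:28:03:21

1032096 ÷ 25 = 41283 full seconds, remainder 21 frames.
41283 s = 11 h 28 min 3 s.
Timecode: 11:28:03:21.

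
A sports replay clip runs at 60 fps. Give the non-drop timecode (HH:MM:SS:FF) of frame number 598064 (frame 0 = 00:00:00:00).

598064 ÷ 60 = 9967 full seconds, remainder 44 frames.
9967 s = 2 h 46 min 7 s.
Timecode: 02:46:07:44.

02:46:07:44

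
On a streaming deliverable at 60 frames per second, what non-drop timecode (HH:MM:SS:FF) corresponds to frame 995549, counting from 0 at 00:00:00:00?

04:36:32:29

995549 ÷ 60 = 16592 full seconds, remainder 29 frames.
16592 s = 4 h 36 min 32 s.
Timecode: 04:36:32:29.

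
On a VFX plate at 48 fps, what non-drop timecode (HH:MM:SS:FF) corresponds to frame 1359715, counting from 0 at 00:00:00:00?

1359715 ÷ 48 = 28327 full seconds, remainder 19 frames.
28327 s = 7 h 52 min 7 s.
Timecode: 07:52:07:19.

07:52:07:19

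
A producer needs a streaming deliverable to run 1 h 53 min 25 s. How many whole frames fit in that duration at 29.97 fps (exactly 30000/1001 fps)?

203946 frames

1 h 53 min 25 s = 6805 s.
Frames = 6805 × 30000/1001 = 204150000/1001 ≈ 203946.0539.
Complete frames: 203946.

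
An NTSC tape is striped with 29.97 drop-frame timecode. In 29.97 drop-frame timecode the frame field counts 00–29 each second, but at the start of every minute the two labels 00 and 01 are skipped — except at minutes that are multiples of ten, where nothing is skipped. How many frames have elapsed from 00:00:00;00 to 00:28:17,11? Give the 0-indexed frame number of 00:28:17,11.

Complete 10-minute blocks: 2, each 17982 frames → 35964.
Remaining 8 whole minutes in the current block: 1800 + 7 × 1798 = 14386 frames.
Within the current minute: 17 × 30 + 11 − 2 = 519 (labels ;00/;01 skipped at this minute). Total = 35964 + 14386 + 519 = 50869.

50869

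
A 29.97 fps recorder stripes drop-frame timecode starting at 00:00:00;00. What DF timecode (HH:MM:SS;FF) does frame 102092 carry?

Each 10-minute DF block holds 10 × 60 × 30 − 9 × 2 = 17982 frames. 102092 ÷ 17982 → 5 full blocks, remainder 12182.
Within the partial block the first minute is 1800 frames and each further minute 1798, so 6 further minute boundaries passed. Total skipped labels = 18 × 5 + 2 × 6 = 102.
Non-drop label index = 102092 + 102 = 102194; at 30 labels/s that is 00:56:46:14, i.e. DF 00:56:46;14.

00:56:46;14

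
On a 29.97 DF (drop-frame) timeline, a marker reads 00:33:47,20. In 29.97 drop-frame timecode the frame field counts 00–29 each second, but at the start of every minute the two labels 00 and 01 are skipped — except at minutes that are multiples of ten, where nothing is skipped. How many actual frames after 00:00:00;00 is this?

Complete 10-minute blocks: 3, each 17982 frames → 53946.
Remaining 3 whole minutes in the current block: 1800 + 2 × 1798 = 5396 frames.
Within the current minute: 47 × 30 + 20 − 2 = 1428 (labels ;00/;01 skipped at this minute). Total = 53946 + 5396 + 1428 = 60770.

60770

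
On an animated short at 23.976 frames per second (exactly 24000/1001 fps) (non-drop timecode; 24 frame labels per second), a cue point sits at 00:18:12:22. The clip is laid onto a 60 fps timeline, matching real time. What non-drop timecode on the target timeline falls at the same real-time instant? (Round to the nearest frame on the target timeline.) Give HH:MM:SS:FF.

00:18:14:01

Source frame index: (0×3600 + 18×60 + 12) × 24 + 22 = 26230.
Real time: 26230 / (24000/1001) = 2625623/2400 s.
Target frame: (2625623/2400) × (60) = 2625623/40 ≈ 65640.575 → 65641.
At 60 labels/s: frame 65641 → 00:18:14:01.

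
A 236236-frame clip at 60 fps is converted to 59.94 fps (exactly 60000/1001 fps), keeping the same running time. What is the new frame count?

Target frames = source frames × (target rate / source rate) = 236236 × (60000/1001)/(60) = 236236 × 1000/1001 = 236000.

236000 frames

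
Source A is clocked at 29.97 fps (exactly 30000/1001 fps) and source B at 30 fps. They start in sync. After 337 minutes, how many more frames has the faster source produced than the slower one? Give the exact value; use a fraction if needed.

337 min = 20220 s.
A emits 30000/1001 × 20220 = 606600000/1001 frames; B emits 30 × 20220 = 606600.
Difference = 606600/1001 frames (≈ 605.9940); B is ahead of A.

606600/1001 frames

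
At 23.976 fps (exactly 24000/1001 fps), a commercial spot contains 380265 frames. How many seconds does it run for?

Running time = 380265 / (24000/1001) = 15860.219375 s.

15860.219375 seconds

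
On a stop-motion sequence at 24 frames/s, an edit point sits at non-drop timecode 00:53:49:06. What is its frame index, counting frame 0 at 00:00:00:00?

Total seconds to the label: (0 × 3600 + 53 × 60 + 49) = 3229.
Frame index = 3229 × 24 + 6 = 77502.

frame 77502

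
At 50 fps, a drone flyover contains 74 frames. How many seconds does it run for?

1.48 seconds

Running time = 74 / (50) = 1.48 s.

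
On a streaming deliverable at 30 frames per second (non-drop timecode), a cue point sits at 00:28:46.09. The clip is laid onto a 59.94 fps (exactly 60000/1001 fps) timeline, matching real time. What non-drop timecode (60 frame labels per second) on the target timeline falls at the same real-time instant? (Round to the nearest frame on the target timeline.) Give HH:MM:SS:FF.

00:28:44:35

Source frame index: (0×3600 + 28×60 + 46) × 30 + 9 = 51789.
Real time: 51789 / (30) = 17263/10 s.
Target frame: (17263/10) × (60000/1001) = 103578000/1001 ≈ 103474.525 → 103475.
At 60 labels/s: frame 103475 → 00:28:44:35.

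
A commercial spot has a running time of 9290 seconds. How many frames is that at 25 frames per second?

232250 frames

Frames = 9290 × 25 = 232250.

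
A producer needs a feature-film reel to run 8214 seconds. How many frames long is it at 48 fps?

Frames = 8214 × 48 = 394272.

394272 frames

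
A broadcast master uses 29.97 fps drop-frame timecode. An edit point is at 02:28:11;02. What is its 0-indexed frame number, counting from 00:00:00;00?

As if non-drop at 30 labels/s: (2 × 3600 + 28 × 60 + 11) × 30 + 2 = 266732.
Minute boundaries passed: 148; those not divisible by 10: 148 − 14 = 134; dropped labels = 2 × 134 = 268.
Actual frame index = 266732 − 268 = 266464.

266464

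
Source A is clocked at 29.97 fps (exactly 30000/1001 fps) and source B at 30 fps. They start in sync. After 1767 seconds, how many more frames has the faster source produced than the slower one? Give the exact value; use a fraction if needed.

53010/1001 frames

A emits 30000/1001 × 1767 = 53010000/1001 frames; B emits 30 × 1767 = 53010.
Difference = 53010/1001 frames (≈ 52.9570); B is ahead of A.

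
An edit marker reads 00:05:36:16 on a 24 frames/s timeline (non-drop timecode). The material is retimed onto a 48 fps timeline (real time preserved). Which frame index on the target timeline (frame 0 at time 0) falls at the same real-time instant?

Source frame index: (0×3600 + 5×60 + 36) × 24 + 16 = 8080.
Real time: 8080 / (24) = 1010/3 s.
Target frame: (1010/3) × (48) = 16160.

frame 16160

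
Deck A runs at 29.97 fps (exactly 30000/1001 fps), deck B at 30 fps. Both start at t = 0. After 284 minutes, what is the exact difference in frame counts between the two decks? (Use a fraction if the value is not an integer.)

511200/1001 frames

284 min = 17040 s.
A emits 30000/1001 × 17040 = 511200000/1001 frames; B emits 30 × 17040 = 511200.
Difference = 511200/1001 frames (≈ 510.6893); B is ahead of A.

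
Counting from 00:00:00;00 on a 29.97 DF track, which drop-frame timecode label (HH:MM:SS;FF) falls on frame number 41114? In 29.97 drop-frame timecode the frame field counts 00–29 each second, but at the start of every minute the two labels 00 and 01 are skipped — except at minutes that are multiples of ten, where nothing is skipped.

Ten DF minutes hold 17982 frames, so frame 41114 lies in block 2 (frames 35964–53945) with 5150 frames into that block.
The block's first minute is 1800 frames and the rest 1798 each; 5150 frames reaches minute 2, so 2 × 18 + 2 × 2 = 40 labels have been skipped so far.
Adding those back, label number 41114 + 40 = 41154 at 30 labels/s is 1371 s + 24 f = 0 h 22 min 51 s frame 24, i.e. 00:22:51;24.

00:22:51;24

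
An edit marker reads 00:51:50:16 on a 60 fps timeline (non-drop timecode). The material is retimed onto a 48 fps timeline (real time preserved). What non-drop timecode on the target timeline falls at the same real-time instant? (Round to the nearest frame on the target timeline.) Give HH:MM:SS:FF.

Source frame index: (0×3600 + 51×60 + 50) × 60 + 16 = 186616.
Real time: 186616 / (60) = 46654/15 s.
Target frame: (46654/15) × (48) = 746464/5 ≈ 149292.800 → 149293.
At 48 labels/s: frame 149293 → 00:51:50:13.

00:51:50:13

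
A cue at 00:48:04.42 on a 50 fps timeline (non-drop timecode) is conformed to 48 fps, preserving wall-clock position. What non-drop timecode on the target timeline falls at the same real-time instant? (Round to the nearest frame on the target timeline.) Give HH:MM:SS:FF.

00:48:04:40

Source frame index: (0×3600 + 48×60 + 4) × 50 + 42 = 144242.
Real time: 144242 / (50) = 72121/25 s.
Target frame: (72121/25) × (48) = 3461808/25 ≈ 138472.320 → 138472.
At 48 labels/s: frame 138472 → 00:48:04:40.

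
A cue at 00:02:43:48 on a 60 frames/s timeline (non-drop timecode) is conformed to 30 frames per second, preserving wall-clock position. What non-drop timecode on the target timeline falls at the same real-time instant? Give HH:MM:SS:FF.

00:02:43:24

Source frame index: (0×3600 + 2×60 + 43) × 60 + 48 = 9828.
Real time: 9828 / (60) = 819/5 s.
Target frame: (819/5) × (30) = 4914.
At 30 labels/s: frame 4914 → 00:02:43:24.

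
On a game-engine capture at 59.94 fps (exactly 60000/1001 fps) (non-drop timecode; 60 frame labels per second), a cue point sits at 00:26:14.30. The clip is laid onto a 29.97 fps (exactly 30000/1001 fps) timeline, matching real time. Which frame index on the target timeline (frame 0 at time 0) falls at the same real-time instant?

frame 47235

Source frame index: (0×3600 + 26×60 + 14) × 60 + 30 = 94470.
Real time: 94470 / (60000/1001) = 3152149/2000 s.
Target frame: (3152149/2000) × (30000/1001) = 47235.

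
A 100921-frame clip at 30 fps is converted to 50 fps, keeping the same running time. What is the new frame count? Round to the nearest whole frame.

168202 frames

Frames at target rate = 100921 × (50) / (30) = 504605/3 ≈ 168201.667.
Nearest whole frame: 168202.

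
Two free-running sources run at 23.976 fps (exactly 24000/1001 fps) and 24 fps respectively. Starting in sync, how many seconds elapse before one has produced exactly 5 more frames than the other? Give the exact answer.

5005/24 seconds

The gap grows by |24 − 24000/1001| = 24/1001 frames per second.
Time for a 5-frame gap: 5 ÷ (24/1001) = 5005/24 s.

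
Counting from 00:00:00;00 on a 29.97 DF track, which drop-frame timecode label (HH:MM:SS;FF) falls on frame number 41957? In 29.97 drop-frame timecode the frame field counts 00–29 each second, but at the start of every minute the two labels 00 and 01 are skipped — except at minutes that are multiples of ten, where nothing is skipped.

Ten DF minutes hold 17982 frames, so frame 41957 lies in block 2 (frames 35964–53945) with 5993 frames into that block.
The block's first minute is 1800 frames and the rest 1798 each; 5993 frames reaches minute 3, so 2 × 18 + 3 × 2 = 42 labels have been skipped so far.
Adding those back, label number 41957 + 42 = 41999 at 30 labels/s is 1399 s + 29 f = 0 h 23 min 19 s frame 29, i.e. 00:23:19;29.

00:23:19;29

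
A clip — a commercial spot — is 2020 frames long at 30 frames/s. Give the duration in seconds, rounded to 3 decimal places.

Running time = 2020 × 1/30 = 202/3 s ≈ 67.333 s.

67.333 seconds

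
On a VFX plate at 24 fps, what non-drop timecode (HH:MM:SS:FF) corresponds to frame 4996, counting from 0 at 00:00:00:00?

4996 ÷ 24 = 208 full seconds, remainder 4 frames.
208 s = 0 h 3 min 28 s.
Timecode: 00:03:28:04.

00:03:28:04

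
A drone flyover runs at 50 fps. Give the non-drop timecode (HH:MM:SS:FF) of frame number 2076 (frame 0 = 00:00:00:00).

00:00:41:26

2076 ÷ 50 = 41 full seconds, remainder 26 frames.
41 s = 0 h 0 min 41 s.
Timecode: 00:00:41:26.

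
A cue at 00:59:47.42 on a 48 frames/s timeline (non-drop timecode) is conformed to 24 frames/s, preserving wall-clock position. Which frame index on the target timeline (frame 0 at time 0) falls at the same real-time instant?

frame 86109

Source frame index: (0×3600 + 59×60 + 47) × 48 + 42 = 172218.
Real time: 172218 / (48) = 28703/8 s.
Target frame: (28703/8) × (24) = 86109.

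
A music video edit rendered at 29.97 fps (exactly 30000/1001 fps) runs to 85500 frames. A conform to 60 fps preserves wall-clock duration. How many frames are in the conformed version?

Target frames = source frames × (target rate / source rate) = 85500 × (60)/(30000/1001) = 85500 × 1001/500 = 171171.

171171 frames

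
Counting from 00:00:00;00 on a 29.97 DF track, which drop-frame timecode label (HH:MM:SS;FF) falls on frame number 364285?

03:22:34;29

Ten DF minutes hold 17982 frames, so frame 364285 lies in block 20 (frames 359640–377621) with 4645 frames into that block.
The block's first minute is 1800 frames and the rest 1798 each; 4645 frames reaches minute 2, so 20 × 18 + 2 × 2 = 364 labels have been skipped so far.
Adding those back, label number 364285 + 364 = 364649 at 30 labels/s is 12154 s + 29 f = 3 h 22 min 34 s frame 29, i.e. 03:22:34;29.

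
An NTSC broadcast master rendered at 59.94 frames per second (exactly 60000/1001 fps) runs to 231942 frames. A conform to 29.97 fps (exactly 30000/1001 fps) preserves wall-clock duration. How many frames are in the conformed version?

115971 frames

Target frames = source frames × (target rate / source rate) = 231942 × (30000/1001)/(60000/1001) = 231942 × 1/2 = 115971.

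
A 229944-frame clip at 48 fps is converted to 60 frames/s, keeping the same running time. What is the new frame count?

Target frames = source frames × (target rate / source rate) = 229944 × (60)/(48) = 229944 × 5/4 = 287430.

287430 frames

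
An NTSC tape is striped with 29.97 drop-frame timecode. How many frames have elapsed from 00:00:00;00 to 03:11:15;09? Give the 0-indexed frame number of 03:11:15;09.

Complete 10-minute blocks: 19, each 17982 frames → 341658.
Remaining 1 whole minute in the current block: 1800 + 0 × 1798 = 1800 frames.
Within the current minute: 15 × 30 + 9 − 2 = 457 (labels ;00/;01 skipped at this minute). Total = 341658 + 1800 + 457 = 343915.

343915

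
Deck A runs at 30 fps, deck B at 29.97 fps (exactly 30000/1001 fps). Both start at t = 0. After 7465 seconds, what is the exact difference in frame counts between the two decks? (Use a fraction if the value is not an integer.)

223950/1001 frames

A emits 30 × 7465 = 223950 frames; B emits 30000/1001 × 7465 = 223950000/1001.
Difference = 223950/1001 frames (≈ 223.7263); B is behind A.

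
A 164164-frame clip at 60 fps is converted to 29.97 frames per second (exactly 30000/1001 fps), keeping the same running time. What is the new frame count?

Target frames = source frames × (target rate / source rate) = 164164 × (30000/1001)/(60) = 164164 × 500/1001 = 82000.

82000 frames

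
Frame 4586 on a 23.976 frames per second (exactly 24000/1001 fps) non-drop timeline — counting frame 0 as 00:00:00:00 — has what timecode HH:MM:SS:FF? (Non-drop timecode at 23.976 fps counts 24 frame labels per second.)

4586 ÷ 24 = 191 full seconds, remainder 2 frames.
191 s = 0 h 3 min 11 s.
Timecode: 00:03:11:02.

00:03:11:02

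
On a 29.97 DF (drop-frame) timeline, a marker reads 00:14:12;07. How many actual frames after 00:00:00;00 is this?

25541

Complete 10-minute blocks: 1, each 17982 frames → 17982.
Remaining 4 whole minutes in the current block: 1800 + 3 × 1798 = 7194 frames.
Within the current minute: 12 × 30 + 7 − 2 = 365 (labels ;00/;01 skipped at this minute). Total = 17982 + 7194 + 365 = 25541.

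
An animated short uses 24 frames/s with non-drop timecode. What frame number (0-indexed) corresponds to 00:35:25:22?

Total seconds to the label: (0 × 3600 + 35 × 60 + 25) = 2125.
Frame index = 2125 × 24 + 22 = 51022.

51022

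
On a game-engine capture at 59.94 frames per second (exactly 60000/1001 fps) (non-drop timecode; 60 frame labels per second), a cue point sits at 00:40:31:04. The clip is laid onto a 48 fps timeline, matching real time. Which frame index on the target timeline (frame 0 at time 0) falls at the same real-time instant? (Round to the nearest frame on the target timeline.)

frame 116808

Source frame index: (0×3600 + 40×60 + 31) × 60 + 4 = 145864.
Real time: 145864 / (60000/1001) = 18251233/7500 s.
Target frame: (18251233/7500) × (48) = 73004932/625 ≈ 116807.891 → 116808.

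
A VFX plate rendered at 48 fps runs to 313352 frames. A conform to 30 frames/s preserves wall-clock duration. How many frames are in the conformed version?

195845 frames

Target frames = source frames × (target rate / source rate) = 313352 × (30)/(48) = 313352 × 5/8 = 195845.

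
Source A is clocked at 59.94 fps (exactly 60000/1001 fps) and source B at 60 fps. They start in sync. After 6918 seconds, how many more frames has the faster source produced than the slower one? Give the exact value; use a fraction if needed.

A emits 60000/1001 × 6918 = 415080000/1001 frames; B emits 60 × 6918 = 415080.
Difference = 415080/1001 frames (≈ 414.6653); B is ahead of A.

415080/1001 frames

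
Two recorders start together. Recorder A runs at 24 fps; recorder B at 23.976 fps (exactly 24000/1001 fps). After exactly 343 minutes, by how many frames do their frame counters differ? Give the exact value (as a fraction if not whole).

70560/143 frames

343 min = 20580 s.
A emits 24 × 20580 = 493920 frames; B emits 24000/1001 × 20580 = 70560000/143.
Difference = 70560/143 frames (≈ 493.4266); B is behind A.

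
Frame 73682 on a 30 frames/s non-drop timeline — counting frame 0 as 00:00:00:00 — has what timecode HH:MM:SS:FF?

00:40:56:02

73682 ÷ 30 = 2456 full seconds, remainder 2 frames.
2456 s = 0 h 40 min 56 s.
Timecode: 00:40:56:02.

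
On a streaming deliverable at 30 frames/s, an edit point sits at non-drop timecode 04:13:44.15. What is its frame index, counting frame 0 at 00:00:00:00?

frame 456735

Total seconds to the label: (4 × 3600 + 13 × 60 + 44) = 15224.
Frame index = 15224 × 30 + 15 = 456735.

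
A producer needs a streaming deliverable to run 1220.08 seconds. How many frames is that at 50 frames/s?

Frames = 1220.08 × 50 = 61004.

61004 frames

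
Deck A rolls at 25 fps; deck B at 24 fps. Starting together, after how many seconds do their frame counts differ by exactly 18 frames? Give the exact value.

18 seconds

The gap grows by |24 − 25| = 1 frame per second.
Time for a 18-frame gap: 18 ÷ (1) = 18 s.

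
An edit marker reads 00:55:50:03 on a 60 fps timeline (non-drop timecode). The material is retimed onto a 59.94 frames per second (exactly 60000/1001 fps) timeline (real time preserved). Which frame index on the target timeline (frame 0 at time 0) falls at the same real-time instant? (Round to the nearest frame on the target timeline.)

Source frame index: (0×3600 + 55×60 + 50) × 60 + 3 = 201003.
Real time: 201003 / (60) = 67001/20 s.
Target frame: (67001/20) × (60000/1001) = 18273000/91 ≈ 200802.198 → 200802.

frame 200802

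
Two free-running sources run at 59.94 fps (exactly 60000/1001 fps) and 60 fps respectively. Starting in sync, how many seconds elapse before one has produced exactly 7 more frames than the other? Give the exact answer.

The gap grows by |60 − 60000/1001| = 60/1001 frames per second.
Time for a 7-frame gap: 7 ÷ (60/1001) = 7007/60 s.

7007/60 seconds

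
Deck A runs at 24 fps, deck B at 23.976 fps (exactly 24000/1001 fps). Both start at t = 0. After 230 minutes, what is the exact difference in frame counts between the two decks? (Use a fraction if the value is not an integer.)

331200/1001 frames

230 min = 13800 s.
A emits 24 × 13800 = 331200 frames; B emits 24000/1001 × 13800 = 331200000/1001.
Difference = 331200/1001 frames (≈ 330.8691); B is behind A.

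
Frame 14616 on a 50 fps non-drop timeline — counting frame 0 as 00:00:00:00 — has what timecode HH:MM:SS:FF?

14616 ÷ 50 = 292 full seconds, remainder 16 frames.
292 s = 0 h 4 min 52 s.
Timecode: 00:04:52:16.

00:04:52:16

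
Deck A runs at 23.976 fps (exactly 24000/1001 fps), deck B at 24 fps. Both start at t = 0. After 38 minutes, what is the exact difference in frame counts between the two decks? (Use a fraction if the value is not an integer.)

38 min = 2280 s.
A emits 24000/1001 × 2280 = 54720000/1001 frames; B emits 24 × 2280 = 54720.
Difference = 54720/1001 frames (≈ 54.6653); B is ahead of A.

54720/1001 frames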